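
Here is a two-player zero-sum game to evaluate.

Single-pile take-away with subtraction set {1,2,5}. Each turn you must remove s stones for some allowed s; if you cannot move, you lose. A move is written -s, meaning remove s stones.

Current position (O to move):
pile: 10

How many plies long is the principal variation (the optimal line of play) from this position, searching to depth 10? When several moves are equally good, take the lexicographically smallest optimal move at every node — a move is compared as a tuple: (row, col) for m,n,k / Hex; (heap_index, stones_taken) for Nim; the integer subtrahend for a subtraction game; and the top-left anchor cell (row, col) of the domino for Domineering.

ply 1, O at 10 | -1=+1→9*; -2=-1→8; -5=-1→5
ply 2, X at 9 | -1=-1→8*; -2=-1→7; -5=-1→4
ply 3, O at 8 | -1=-1→7; -2=+1→6*; -5=+1→3
ply 4, X at 6 | -1=-1→5*; -2=-1→4; -5=-1→1
ply 5, O at 5 | -1=-1→4; -2=+1→3*; -5=+1→0
ply 6, X at 3 | -1=-1→2*; -2=-1→1
ply 7, O at 2 | -1=-1→1; -2=+1→0*
ply 8: 0 is terminal -1 (X); from 10 depth 10

PV length from [10]: 7 plies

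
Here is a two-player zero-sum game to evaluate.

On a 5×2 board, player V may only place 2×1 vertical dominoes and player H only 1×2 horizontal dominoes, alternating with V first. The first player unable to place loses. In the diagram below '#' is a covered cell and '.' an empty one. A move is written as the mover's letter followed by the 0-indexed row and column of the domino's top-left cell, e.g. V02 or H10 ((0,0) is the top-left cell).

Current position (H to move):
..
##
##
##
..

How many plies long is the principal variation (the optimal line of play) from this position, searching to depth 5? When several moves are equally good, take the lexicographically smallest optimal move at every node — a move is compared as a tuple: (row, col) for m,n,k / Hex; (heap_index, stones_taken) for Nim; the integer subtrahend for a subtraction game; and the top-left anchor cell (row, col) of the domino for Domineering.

PV length from [../##/##/##/..]: 1 ply

ply 1, H at ../##/##/##/.. | H00=+1→##/##/##/##/..*; H40=+1→../##/##/##/##
ply 2: ##/##/##/##/.. is terminal -1 (V); from ../##/##/##/.. depth 5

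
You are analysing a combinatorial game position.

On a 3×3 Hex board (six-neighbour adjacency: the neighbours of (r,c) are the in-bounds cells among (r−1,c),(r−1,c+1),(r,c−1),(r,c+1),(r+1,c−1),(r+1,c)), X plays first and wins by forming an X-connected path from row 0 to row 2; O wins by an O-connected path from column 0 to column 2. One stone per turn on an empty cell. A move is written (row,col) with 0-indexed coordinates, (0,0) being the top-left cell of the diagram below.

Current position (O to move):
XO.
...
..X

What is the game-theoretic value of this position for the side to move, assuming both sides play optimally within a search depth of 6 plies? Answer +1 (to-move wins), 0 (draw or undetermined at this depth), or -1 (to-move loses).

ply 1, O at XO./.../..X | (0,2)=-1→XOO/.../..X; (1,0)=-1→XO./O../..X; (1,1)=+1→XO./.O./..X*; (1,2)=-1→XO./..O/..X; (2,0)=-1→XO./.../O.X; (2,1)=-1→XO./.../.OX
ply 2, X at XO./.O./..X | (0,2)=-1→XOX/.O./..X*; (1,0)=-1→XO./XO./..X; (1,2)=-1→XO./.OX/..X; (2,0)=-1→XO./.O./X.X; (2,1)=-1→XO./.O./.XX
ply 3, O at XOX/.O./..X | (1,0)=-1→XOX/OO./..X; (1,2)=+1→XOX/.OO/..X*; (2,0)=-1→XOX/.O./O.X; (2,1)=-1→XOX/.O./.OX
ply 4, X at XOX/.OO/..X | (1,0)=-1→XOX/XOO/..X*; (2,0)=-1→XOX/.OO/X.X; (2,1)=-1→XOX/.OO/.XX
ply 5, O at XOX/XOO/..X | (2,0)=+1→XOX/XOO/O.X*; (2,1)=-1→XOX/XOO/.OX
ply 6: XOX/XOO/O.X is terminal -1 (X); from XO./.../..X depth 6

value(XO./.../..X, O) = +1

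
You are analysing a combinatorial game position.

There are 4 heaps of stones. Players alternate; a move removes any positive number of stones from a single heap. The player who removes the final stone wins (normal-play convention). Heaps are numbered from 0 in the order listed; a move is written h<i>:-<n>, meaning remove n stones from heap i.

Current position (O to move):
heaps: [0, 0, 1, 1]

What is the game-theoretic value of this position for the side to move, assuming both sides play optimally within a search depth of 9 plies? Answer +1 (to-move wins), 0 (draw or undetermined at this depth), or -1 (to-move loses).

ply 1, O at (0,0,1,1) | h2:-1=-1→(0,0,0,1)*; h3:-1=-1→(0,0,1,0)
ply 2, X at (0,0,0,1) | h3:-1=+1→(0,0,0,0)*
ply 3: (0,0,0,0) is terminal -1 (O); from (0,0,1,1) depth 9

value((0,0,1,1), O) = -1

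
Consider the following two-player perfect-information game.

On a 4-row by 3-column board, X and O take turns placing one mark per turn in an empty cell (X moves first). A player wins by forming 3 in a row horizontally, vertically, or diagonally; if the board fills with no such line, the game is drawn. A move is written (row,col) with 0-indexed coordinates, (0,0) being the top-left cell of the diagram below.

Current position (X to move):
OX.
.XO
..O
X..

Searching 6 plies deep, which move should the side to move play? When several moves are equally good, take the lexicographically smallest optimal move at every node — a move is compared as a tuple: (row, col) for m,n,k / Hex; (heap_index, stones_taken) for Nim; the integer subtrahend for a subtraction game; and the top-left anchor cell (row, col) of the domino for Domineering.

X's best at [OX./.XO/..O/X..]: (2,1)

ply 1, X at OX./.XO/..O/X.. | (0,2)=-1→OXX/.XO/..O/X..; (1,0)=-1→OX./XXO/..O/X..; (2,0)=-1→OX./.XO/X.O/X..; (2,1)=+1→OX./.XO/.XO/X..*; (3,1)=-1→OX./.XO/..O/XX.; (3,2)=-1→OX./.XO/..O/X.X
ply 2: OX./.XO/.XO/X.. is terminal -1 (O); from OX./.XO/..O/X.. depth 6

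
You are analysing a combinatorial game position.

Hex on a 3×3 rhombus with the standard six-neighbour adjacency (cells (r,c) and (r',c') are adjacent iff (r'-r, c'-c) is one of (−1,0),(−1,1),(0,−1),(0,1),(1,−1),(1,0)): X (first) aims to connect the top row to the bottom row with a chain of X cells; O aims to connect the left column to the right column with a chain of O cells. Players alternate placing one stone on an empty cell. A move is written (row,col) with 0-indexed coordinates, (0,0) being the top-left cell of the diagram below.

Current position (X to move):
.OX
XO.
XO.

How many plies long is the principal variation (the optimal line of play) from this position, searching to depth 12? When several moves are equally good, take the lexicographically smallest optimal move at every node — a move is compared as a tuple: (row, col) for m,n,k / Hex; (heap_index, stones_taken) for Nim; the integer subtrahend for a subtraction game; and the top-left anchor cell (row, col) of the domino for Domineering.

PV length from [.OX/XO./XO.]: 1 ply

[.OX/XO./XO.] X move#1: (0,0):+1/XOX/XO./XO.*, (1,2):+1/.OX/XOX/XO., (2,2):+1/.OX/XO./XOX
[XOX/XO./XO.] end (terminal -1, O#2); searched .OX/XO./XO. to 12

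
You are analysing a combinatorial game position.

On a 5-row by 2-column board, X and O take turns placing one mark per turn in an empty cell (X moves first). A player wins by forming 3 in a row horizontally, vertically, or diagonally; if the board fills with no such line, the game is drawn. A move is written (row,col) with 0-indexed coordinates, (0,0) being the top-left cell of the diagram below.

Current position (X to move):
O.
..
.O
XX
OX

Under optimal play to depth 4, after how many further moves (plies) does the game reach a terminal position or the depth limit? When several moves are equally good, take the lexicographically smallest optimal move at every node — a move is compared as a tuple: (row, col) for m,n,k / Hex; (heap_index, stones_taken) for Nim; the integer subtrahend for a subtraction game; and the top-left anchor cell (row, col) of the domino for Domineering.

ply 1, X at O./../.O/XX/OX | (0,1)=+0→OX/../.O/XX/OX*; (1,0)=+0→O./X./.O/XX/OX; (1,1)=+0→O./.X/.O/XX/OX; (2,0)=+0→O./../XO/XX/OX
ply 2, O at OX/../.O/XX/OX | (1,0)=+0→OX/O./.O/XX/OX*; (1,1)=+0→OX/.O/.O/XX/OX; (2,0)=+0→OX/../OO/XX/OX
ply 3, X at OX/O./.O/XX/OX | (1,1)=-1→OX/OX/.O/XX/OX; (2,0)=+0→OX/O./XO/XX/OX*
ply 4, O at OX/O./XO/XX/OX | (1,1)=+0→OX/OO/XO/XX/OX*
ply 5: OX/OO/XO/XX/OX is terminal +0 (X); from O./../.O/XX/OX depth 4

PV length from [O./../.O/XX/OX]: 4 plies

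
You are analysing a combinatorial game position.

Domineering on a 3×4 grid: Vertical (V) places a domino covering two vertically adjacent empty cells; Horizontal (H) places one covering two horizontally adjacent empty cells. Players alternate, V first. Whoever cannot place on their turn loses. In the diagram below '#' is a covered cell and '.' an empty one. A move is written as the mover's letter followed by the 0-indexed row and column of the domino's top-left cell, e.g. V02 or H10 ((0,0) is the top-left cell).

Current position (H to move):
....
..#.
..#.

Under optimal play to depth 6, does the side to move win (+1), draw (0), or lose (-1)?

value(..../..#./..#., H) = +1

ply 1, H at ..../..#./..#. | H00=-1→##../..#./..#.; H01=-1→.##./..#./..#.; H02=-1→..##/..#./..#.; H10=+1→..../###./..#.*; H20=-1→..../..#./###.
ply 2, V at ..../###./..#. | V03=-1→...#/####/..#.*; V13=-1→..../####/..##
ply 3, H at ...#/####/..#. | H00=+1→##.#/####/..#.*; H01=+1→.###/####/..#.; H20=+1→...#/####/###.
ply 4: ##.#/####/..#. is terminal -1 (V); from ..../..#./..#. depth 6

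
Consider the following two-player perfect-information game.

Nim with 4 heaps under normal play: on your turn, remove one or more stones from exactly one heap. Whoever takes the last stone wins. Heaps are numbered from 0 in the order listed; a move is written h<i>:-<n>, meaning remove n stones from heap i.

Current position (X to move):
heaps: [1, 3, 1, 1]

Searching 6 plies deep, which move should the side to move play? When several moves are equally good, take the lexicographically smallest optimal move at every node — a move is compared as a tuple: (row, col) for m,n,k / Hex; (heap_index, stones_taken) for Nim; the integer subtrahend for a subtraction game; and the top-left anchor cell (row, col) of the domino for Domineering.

X's best at [(1,3,1,1)]: h1:-2

ply 1, X at (1,3,1,1) | h0:-1=-1→(0,3,1,1); h1:-1=-1→(1,2,1,1); h1:-2=+1→(1,1,1,1)*; h1:-3=-1→(1,0,1,1); h2:-1=-1→(1,3,0,1); h3:-1=-1→(1,3,1,0)
ply 2, O at (1,1,1,1) | h0:-1=-1→(0,1,1,1)*; h1:-1=-1→(1,0,1,1); h2:-1=-1→(1,1,0,1); h3:-1=-1→(1,1,1,0)
ply 3, X at (0,1,1,1) | h1:-1=+1→(0,0,1,1)*; h2:-1=+1→(0,1,0,1); h3:-1=+1→(0,1,1,0)
ply 4, O at (0,0,1,1) | h2:-1=-1→(0,0,0,1)*; h3:-1=-1→(0,0,1,0)
ply 5, X at (0,0,0,1) | h3:-1=+1→(0,0,0,0)*
ply 6: (0,0,0,0) is terminal -1 (O); from (1,3,1,1) depth 6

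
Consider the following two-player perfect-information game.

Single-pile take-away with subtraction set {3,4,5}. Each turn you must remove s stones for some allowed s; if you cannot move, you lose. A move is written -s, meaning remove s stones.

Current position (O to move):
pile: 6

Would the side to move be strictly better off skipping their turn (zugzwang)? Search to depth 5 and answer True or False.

zugzwang(6, O) = False

p1 O@[6]: -3[3]-1 -4[2]+1* -5[1]+1
p2 X@[2] terminal -1; root [6] d5
if O skipped the turn, X would face:
~ p1 X@[6]: -3[3]-1 -4[2]+1* -5[1]+1
~ p2 O@[2] terminal -1; root [6] d5
compare (O): move=+1 vs pass=-1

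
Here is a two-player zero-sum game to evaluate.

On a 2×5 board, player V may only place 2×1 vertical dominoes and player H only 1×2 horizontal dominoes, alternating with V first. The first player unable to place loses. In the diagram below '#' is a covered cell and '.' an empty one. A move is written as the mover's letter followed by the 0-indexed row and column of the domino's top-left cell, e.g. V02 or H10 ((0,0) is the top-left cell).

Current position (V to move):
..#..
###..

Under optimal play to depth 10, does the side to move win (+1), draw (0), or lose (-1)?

ply 1, V at ..#../###.. | V03=+1→..##./####.*; V04=+1→..#.#/###.#
ply 2, H at ..##./####. | H00=-1→####./####.*
ply 3, V at ####./####. | V04=+1→#####/#####*
ply 4: #####/##### is terminal -1 (H); from ..#../###.. depth 10

value(..#../###.., V) = +1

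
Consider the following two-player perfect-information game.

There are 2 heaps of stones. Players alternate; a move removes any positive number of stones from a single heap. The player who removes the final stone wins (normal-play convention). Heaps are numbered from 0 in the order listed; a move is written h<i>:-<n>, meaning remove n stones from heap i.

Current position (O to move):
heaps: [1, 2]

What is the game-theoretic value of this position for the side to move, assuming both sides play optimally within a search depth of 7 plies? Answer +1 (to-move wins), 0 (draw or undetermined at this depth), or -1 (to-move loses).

value((1,2), O) = +1

[(1,2)] O move#1: h0:-1:-1/(0,2), h1:-1:+1/(1,1)*, h1:-2:-1/(1,0)
[(1,1)] X move#2: h0:-1:-1/(0,1)*, h1:-1:-1/(1,0)
[(0,1)] O move#3: h1:-1:+1/(0,0)*
[(0,0)] end (terminal -1, X#4); searched (1,2) to 7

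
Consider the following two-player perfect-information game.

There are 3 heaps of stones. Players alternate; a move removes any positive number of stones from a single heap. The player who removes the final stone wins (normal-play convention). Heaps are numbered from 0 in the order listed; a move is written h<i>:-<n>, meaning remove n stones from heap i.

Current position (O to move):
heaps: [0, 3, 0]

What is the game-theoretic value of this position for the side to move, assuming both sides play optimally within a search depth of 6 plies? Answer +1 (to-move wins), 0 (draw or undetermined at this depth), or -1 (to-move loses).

value((0,3,0), O) = +1

[(0,3,0)] O move#1: h1:-1:-1/(0,2,0), h1:-2:-1/(0,1,0), h1:-3:+1/(0,0,0)*
[(0,0,0)] end (terminal -1, X#2); searched (0,3,0) to 6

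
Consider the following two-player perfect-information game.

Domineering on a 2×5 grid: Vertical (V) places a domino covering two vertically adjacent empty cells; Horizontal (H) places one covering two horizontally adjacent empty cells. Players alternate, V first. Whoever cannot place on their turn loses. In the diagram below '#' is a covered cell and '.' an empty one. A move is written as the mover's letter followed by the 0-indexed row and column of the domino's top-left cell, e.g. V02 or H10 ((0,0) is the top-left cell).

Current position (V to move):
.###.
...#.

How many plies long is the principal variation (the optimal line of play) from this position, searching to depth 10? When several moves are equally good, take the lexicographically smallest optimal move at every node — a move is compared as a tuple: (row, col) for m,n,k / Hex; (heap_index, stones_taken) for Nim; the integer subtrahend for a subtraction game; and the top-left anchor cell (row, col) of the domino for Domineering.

PV length from [.###./...#.]: 3 plies

ply 1, V at .###./...#. | V00=+1→####./#..#.*; V04=-1→.####/...##
ply 2, H at ####./#..#. | H11=-1→####./####.*
ply 3, V at ####./####. | V04=+1→#####/#####*
ply 4: #####/##### is terminal -1 (H); from .###./...#. depth 10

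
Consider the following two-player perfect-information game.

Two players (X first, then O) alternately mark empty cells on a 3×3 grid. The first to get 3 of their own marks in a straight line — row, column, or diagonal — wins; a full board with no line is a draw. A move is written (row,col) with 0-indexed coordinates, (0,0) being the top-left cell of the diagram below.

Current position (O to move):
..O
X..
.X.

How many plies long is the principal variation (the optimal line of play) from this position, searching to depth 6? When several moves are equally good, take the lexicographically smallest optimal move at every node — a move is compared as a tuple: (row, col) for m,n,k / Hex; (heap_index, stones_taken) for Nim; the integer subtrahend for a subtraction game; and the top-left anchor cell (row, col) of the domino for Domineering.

PV length from [..O/X../.X.]: 5 plies

[..O/X../.X.] O move#1: (0,0):+1/O.O/X../.X.*, (0,1):-1/.OO/X../.X., (1,1):-1/..O/XO./.X., (1,2):-1/..O/X.O/.X., (2,0):-1/..O/X../OX., (2,2):+1/..O/X../.XO
[O.O/X../.X.] X move#2: (0,1):-1/OXO/X../.X.*, (1,1):-1/O.O/XX./.X., (1,2):-1/O.O/X.X/.X., (2,0):-1/O.O/X../XX., (2,2):-1/O.O/X../.XX
[OXO/X../.X.] O move#3: (1,1):+1/OXO/XO./.X.*, (1,2):-1/OXO/X.O/.X., (2,0):-1/OXO/X../OX., (2,2):-1/OXO/X../.XO
[OXO/XO./.X.] X move#4: (1,2):-1/OXO/XOX/.X.*, (2,0):-1/OXO/XO./XX., (2,2):-1/OXO/XO./.XX
[OXO/XOX/.X.] O move#5: (2,0):+1/OXO/XOX/OX.*, (2,2):+1/OXO/XOX/.XO
[OXO/XOX/OX.] end (terminal -1, X#6); searched ..O/X../.X. to 6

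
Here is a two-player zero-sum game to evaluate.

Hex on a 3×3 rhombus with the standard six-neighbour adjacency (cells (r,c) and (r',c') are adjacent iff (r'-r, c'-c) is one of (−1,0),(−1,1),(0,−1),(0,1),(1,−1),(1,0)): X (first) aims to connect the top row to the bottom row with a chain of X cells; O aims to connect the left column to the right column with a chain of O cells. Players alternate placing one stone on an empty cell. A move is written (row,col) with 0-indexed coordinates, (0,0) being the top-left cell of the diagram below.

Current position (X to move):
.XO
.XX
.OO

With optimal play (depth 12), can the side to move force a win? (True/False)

X winning at [.XO/.XX/.OO]: True

ply 1, X at .XO/.XX/.OO | (0,0)=-1→XXO/.XX/.OO; (1,0)=-1→.XO/XXX/.OO; (2,0)=+1→.XO/.XX/XOO*
ply 2: .XO/.XX/XOO is terminal -1 (O); from .XO/.XX/.OO depth 12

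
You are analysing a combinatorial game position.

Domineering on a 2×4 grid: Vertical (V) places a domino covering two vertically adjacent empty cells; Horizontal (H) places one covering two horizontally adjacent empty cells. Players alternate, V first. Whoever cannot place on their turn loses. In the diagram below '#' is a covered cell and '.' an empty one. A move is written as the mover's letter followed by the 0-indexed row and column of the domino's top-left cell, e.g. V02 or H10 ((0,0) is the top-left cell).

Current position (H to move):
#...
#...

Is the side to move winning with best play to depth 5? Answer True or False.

H winning at [#.../#...]: True

ply 1, H at #.../#... | H01=+1→###./#...*; H02=+1→#.##/#...; H11=+1→#.../###.; H12=+1→#.../#.##
ply 2, V at ###./#... | V03=-1→####/#..#*
ply 3, H at ####/#..# | H11=+1→####/####*
ply 4: ####/#### is terminal -1 (V); from #.../#... depth 5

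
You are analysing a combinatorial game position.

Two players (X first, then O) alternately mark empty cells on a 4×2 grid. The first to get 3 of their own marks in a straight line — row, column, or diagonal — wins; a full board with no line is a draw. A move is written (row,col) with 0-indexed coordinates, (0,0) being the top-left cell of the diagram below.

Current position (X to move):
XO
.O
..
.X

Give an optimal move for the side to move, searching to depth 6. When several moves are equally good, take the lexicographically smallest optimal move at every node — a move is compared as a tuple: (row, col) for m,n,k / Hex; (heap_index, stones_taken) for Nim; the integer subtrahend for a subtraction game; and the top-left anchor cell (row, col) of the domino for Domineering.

X's best at [XO/.O/../.X]: (2,1)

p1 X@[XO/.O/../.X]: (1,0)[XO/XO/../.X]-1 (2,0)[XO/.O/X./.X]-1 (2,1)[XO/.O/.X/.X]+0* (3,0)[XO/.O/../XX]-1
p2 O@[XO/.O/.X/.X]: (1,0)[XO/OO/.X/.X]+0* (2,0)[XO/.O/OX/.X]+0 (3,0)[XO/.O/.X/OX]+0
p3 X@[XO/OO/.X/.X]: (2,0)[XO/OO/XX/.X]+0* (3,0)[XO/OO/.X/XX]+0
p4 O@[XO/OO/XX/.X]: (3,0)[XO/OO/XX/OX]+0*
p5 X@[XO/OO/XX/OX] terminal +0; root [XO/.O/../.X] d6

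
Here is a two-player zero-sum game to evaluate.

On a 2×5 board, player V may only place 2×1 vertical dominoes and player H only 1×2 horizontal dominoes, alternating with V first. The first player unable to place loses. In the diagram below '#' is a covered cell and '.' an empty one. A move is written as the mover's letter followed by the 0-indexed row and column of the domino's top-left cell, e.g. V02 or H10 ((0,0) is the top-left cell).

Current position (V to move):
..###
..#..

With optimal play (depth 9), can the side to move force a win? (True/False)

V winning at [..###/..#..]: True

p1 V@[..###/..#..]: V00[#.###/#.#..]+1* V01[.####/.##..]+1
p2 H@[#.###/#.#..]: H13[#.###/#.###]-1*
p3 V@[#.###/#.###]: V01[#####/#####]+1*
p4 H@[#####/#####] terminal -1; root [..###/..#..] d9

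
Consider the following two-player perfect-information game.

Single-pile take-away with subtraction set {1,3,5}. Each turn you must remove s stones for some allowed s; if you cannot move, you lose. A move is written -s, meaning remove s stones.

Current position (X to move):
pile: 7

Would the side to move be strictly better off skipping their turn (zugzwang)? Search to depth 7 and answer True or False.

zugzwang(7, X) = False

[7] X move#1: -1:+1/6*, -3:+1/4, -5:+1/2
[6] O move#2: -1:-1/5*, -3:-1/3, -5:-1/1
[5] X move#3: -1:+1/4*, -3:+1/2, -5:+1/0
[4] O move#4: -1:-1/3*, -3:-1/1
[3] X move#5: -1:+1/2*, -3:+1/0
[2] O move#6: -1:-1/1*
[1] X move#7: -1:+1/0*
[0] end (terminal -1, O#8); searched 7 to 7
pass branch (O moves first from the same position):
  | [7] O move#1: -1:+1/6*, -3:+1/4, -5:+1/2
  | [6] X move#2: -1:-1/5*, -3:-1/3, -5:-1/1
  | [5] O move#3: -1:+1/4*, -3:+1/2, -5:+1/0
  | [4] X move#4: -1:-1/3*, -3:-1/1
  | [3] O move#5: -1:+1/2*, -3:+1/0
  | [2] X move#6: -1:-1/1*
  | [1] O move#7: -1:+1/0*
  | [0] end (terminal -1, X#8); searched 7 to 7
X moving scores +1; X passing scores -1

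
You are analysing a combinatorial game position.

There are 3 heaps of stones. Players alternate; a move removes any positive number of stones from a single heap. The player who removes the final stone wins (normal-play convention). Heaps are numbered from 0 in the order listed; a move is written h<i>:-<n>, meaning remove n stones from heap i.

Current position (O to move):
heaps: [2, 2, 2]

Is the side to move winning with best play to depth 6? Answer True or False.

O winning at [(2,2,2)]: True

ply 1, O at (2,2,2) | h0:-1=-1→(1,2,2); h0:-2=+1→(0,2,2)*; h1:-1=-1→(2,1,2); h1:-2=+1→(2,0,2); h2:-1=-1→(2,2,1); h2:-2=+1→(2,2,0)
ply 2, X at (0,2,2) | h1:-1=-1→(0,1,2)*; h1:-2=-1→(0,0,2); h2:-1=-1→(0,2,1); h2:-2=-1→(0,2,0)
ply 3, O at (0,1,2) | h1:-1=-1→(0,0,2); h2:-1=+1→(0,1,1)*; h2:-2=-1→(0,1,0)
ply 4, X at (0,1,1) | h1:-1=-1→(0,0,1)*; h2:-1=-1→(0,1,0)
ply 5, O at (0,0,1) | h2:-1=+1→(0,0,0)*
ply 6: (0,0,0) is terminal -1 (X); from (2,2,2) depth 6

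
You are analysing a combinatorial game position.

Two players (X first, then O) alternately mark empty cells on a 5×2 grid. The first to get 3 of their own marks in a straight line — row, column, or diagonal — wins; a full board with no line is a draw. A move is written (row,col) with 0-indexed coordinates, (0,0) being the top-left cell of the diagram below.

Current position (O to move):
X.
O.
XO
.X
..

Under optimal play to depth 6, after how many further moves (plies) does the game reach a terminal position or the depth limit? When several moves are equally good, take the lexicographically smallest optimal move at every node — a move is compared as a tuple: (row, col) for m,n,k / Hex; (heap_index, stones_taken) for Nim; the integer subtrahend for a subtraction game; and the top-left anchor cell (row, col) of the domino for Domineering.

PV length from [X./O./XO/.X/..]: 5 plies

p1 O@[X./O./XO/.X/..]: (0,1)[XO/O./XO/.X/..]+0* (1,1)[X./OO/XO/.X/..]+0 (3,0)[X./O./XO/OX/..]+0 (4,0)[X./O./XO/.X/O.]+0 (4,1)[X./O./XO/.X/.O]+0
p2 X@[XO/O./XO/.X/..]: (1,1)[XO/OX/XO/.X/..]+0* (3,0)[XO/O./XO/XX/..]-1 (4,0)[XO/O./XO/.X/X.]-1 (4,1)[XO/O./XO/.X/.X]-1
p3 O@[XO/OX/XO/.X/..]: (3,0)[XO/OX/XO/OX/..]+0* (4,0)[XO/OX/XO/.X/O.]+0 (4,1)[XO/OX/XO/.X/.O]+0
p4 X@[XO/OX/XO/OX/..]: (4,0)[XO/OX/XO/OX/X.]+0* (4,1)[XO/OX/XO/OX/.X]+0
p5 O@[XO/OX/XO/OX/X.]: (4,1)[XO/OX/XO/OX/XO]+0*
p6 X@[XO/OX/XO/OX/XO] terminal +0; root [X./O./XO/.X/..] d6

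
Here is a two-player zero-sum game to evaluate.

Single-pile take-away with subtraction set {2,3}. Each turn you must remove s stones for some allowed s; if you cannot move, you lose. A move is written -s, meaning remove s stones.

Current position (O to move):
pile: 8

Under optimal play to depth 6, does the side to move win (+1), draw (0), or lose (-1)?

value(8, O) = +1

p1 O@[8]: -2[6]+1* -3[5]+1
p2 X@[6]: -2[4]-1* -3[3]-1
p3 O@[4]: -2[2]-1 -3[1]+1*
p4 X@[1] terminal -1; root [8] d6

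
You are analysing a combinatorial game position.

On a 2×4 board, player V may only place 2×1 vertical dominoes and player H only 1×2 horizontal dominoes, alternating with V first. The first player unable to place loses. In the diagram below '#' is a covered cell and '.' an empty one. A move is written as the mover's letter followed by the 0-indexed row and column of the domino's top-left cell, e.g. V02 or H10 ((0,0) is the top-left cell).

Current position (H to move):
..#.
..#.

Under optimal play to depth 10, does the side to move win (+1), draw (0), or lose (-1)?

[..#./..#.] H move#1: H00:+1/###./..#.*, H10:+1/..#./###.
[###./..#.] V move#2: V03:-1/####/..##*
[####/..##] H move#3: H10:+1/####/####*
[####/####] end (terminal -1, V#4); searched ..#./..#. to 10

value(..#./..#., H) = +1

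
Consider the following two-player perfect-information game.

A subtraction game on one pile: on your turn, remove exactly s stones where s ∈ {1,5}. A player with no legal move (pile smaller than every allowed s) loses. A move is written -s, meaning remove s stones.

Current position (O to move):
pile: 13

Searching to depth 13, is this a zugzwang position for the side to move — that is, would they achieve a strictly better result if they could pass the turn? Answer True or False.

ply 1, O at 13 | -1=+1→12*; -5=+1→8
ply 2, X at 12 | -1=-1→11*; -5=-1→7
ply 3, O at 11 | -1=+1→10*; -5=+1→6
ply 4, X at 10 | -1=-1→9*; -5=-1→5
ply 5, O at 9 | -1=+1→8*; -5=+1→4
ply 6, X at 8 | -1=-1→7*; -5=-1→3
ply 7, O at 7 | -1=+1→6*; -5=+1→2
ply 8, X at 6 | -1=-1→5*; -5=-1→1
ply 9, O at 5 | -1=+1→4*; -5=+1→0
ply 10, X at 4 | -1=-1→3*
ply 11, O at 3 | -1=+1→2*
ply 12, X at 2 | -1=-1→1*
ply 13, O at 1 | -1=+1→0*
ply 14: 0 is terminal -1 (X); from 13 depth 13
pass branch (X moves first from the same position):
  | ply 1, X at 13 | -1=+1→12*; -5=+1→8
  | ply 2, O at 12 | -1=-1→11*; -5=-1→7
  | ply 3, X at 11 | -1=+1→10*; -5=+1→6
  | ply 4, O at 10 | -1=-1→9*; -5=-1→5
  | ply 5, X at 9 | -1=+1→8*; -5=+1→4
  | ply 6, O at 8 | -1=-1→7*; -5=-1→3
  | ply 7, X at 7 | -1=+1→6*; -5=+1→2
  | ply 8, O at 6 | -1=-1→5*; -5=-1→1
  | ply 9, X at 5 | -1=+1→4*; -5=+1→0
  | ply 10, O at 4 | -1=-1→3*
  | ply 11, X at 3 | -1=+1→2*
  | ply 12, O at 2 | -1=-1→1*
  | ply 13, X at 1 | -1=+1→0*
  | ply 14: 0 is terminal -1 (O); from 13 depth 13
O moving scores +1; O passing scores -1

zugzwang(13, O) = False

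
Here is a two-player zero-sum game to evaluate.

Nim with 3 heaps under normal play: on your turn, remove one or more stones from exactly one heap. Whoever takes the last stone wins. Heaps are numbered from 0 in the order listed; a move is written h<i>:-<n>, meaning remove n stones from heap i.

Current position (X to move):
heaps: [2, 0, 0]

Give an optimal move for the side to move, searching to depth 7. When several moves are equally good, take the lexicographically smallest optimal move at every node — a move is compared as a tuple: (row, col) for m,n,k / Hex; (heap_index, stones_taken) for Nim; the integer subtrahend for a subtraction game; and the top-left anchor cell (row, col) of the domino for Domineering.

[(2,0,0)] X move#1: h0:-1:-1/(1,0,0), h0:-2:+1/(0,0,0)*
[(0,0,0)] end (terminal -1, O#2); searched (2,0,0) to 7

X's best at [(2,0,0)]: h0:-2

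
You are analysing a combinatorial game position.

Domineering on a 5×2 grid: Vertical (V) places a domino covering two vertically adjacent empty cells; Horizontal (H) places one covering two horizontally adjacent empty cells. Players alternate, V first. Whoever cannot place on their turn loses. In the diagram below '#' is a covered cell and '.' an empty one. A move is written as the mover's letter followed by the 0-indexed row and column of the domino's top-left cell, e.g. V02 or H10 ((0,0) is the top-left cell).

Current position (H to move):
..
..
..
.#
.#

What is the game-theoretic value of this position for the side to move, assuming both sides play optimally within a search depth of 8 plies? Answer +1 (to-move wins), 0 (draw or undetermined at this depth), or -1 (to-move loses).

value(../../../.#/.#, H) = +1

p1 H@[../../../.#/.#]: H00[##/../../.#/.#]-1 H10[../##/../.#/.#]+1* H20[../../##/.#/.#]-1
p2 V@[../##/../.#/.#]: V20[../##/#./##/.#]-1* V30[../##/../##/##]-1
p3 H@[../##/#./##/.#]: H00[##/##/#./##/.#]+1*
p4 V@[##/##/#./##/.#] terminal -1; root [../../../.#/.#] d8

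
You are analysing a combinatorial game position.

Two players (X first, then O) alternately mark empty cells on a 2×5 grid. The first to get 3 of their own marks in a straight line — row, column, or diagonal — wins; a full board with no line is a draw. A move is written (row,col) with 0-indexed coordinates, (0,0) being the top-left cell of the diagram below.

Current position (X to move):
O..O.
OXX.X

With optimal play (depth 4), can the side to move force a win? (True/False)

X winning at [O..O./OXX.X]: True

p1 X@[O..O./OXX.X]: (0,1)[OX.O./OXX.X]+0 (0,2)[O.XO./OXX.X]+0 (0,4)[O..OX/OXX.X]+0 (1,3)[O..O./OXXXX]+1*
p2 O@[O..O./OXXXX] terminal -1; root [O..O./OXX.X] d4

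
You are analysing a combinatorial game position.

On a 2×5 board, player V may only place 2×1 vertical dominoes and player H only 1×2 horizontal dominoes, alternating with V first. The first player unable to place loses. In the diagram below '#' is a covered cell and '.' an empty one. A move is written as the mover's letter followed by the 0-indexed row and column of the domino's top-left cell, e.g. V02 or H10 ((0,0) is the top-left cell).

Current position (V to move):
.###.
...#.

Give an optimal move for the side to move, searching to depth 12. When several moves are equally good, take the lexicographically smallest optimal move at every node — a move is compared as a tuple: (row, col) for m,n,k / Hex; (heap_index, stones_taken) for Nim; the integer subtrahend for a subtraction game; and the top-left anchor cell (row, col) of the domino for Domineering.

[.###./...#.] V move#1: V00:+1/####./#..#.*, V04:-1/.####/...##
[####./#..#.] H move#2: H11:-1/####./####.*
[####./####.] V move#3: V04:+1/#####/#####*
[#####/#####] end (terminal -1, H#4); searched .###./...#. to 12

V's best at [.###./...#.]: V00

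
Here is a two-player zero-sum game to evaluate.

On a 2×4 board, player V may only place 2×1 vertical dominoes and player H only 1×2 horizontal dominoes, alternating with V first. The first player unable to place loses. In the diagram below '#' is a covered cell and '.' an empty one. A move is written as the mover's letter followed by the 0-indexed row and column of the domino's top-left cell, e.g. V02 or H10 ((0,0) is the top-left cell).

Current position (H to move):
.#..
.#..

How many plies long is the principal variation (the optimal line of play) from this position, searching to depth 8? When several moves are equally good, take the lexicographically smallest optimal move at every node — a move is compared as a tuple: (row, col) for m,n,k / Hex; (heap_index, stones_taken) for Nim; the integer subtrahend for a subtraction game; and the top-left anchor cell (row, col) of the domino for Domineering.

p1 H@[.#../.#..]: H02[.###/.#..]+1* H12[.#../.###]+1
p2 V@[.###/.#..]: V00[####/##..]-1*
p3 H@[####/##..]: H12[####/####]+1*
p4 V@[####/####] terminal -1; root [.#../.#..] d8

PV length from [.#../.#..]: 3 plies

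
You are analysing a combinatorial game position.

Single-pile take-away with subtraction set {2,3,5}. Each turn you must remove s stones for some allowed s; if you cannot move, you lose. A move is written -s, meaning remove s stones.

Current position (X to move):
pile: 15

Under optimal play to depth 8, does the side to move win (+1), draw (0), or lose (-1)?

[15] X move#1: -2:-1/13*, -3:-1/12, -5:-1/10
[13] O move#2: -2:-1/11, -3:-1/10, -5:+1/8*
[8] X move#3: -2:-1/6*, -3:-1/5, -5:-1/3
[6] O move#4: -2:-1/4, -3:-1/3, -5:+1/1*
[1] end (terminal -1, X#5); searched 15 to 8

value(15, X) = -1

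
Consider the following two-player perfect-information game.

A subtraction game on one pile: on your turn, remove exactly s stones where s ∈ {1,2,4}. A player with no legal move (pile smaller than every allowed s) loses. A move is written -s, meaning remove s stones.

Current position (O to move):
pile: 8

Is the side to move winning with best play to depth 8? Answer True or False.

O winning at [8]: True

[8] O move#1: -1:-1/7, -2:+1/6*, -4:-1/4
[6] X move#2: -1:-1/5*, -2:-1/4, -4:-1/2
[5] O move#3: -1:-1/4, -2:+1/3*, -4:-1/1
[3] X move#4: -1:-1/2*, -2:-1/1
[2] O move#5: -1:-1/1, -2:+1/0*
[0] end (terminal -1, X#6); searched 8 to 8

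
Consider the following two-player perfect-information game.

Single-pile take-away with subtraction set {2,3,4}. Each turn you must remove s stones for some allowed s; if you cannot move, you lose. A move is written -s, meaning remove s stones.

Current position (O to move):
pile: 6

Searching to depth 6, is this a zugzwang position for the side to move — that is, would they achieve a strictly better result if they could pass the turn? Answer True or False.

ply 1, O at 6 | -2=-1→4*; -3=-1→3; -4=-1→2
ply 2, X at 4 | -2=-1→2; -3=+1→1*; -4=+1→0
ply 3: 1 is terminal -1 (O); from 6 depth 6
suppose O passes — search the same position with X to move:
pass> ply 1, X at 6 | -2=-1→4*; -3=-1→3; -4=-1→2
pass> ply 2, O at 4 | -2=-1→2; -3=+1→1*; -4=+1→0
pass> ply 3: 1 is terminal -1 (X); from 6 depth 6
for O: play -1, pass +1

zugzwang(6, O) = True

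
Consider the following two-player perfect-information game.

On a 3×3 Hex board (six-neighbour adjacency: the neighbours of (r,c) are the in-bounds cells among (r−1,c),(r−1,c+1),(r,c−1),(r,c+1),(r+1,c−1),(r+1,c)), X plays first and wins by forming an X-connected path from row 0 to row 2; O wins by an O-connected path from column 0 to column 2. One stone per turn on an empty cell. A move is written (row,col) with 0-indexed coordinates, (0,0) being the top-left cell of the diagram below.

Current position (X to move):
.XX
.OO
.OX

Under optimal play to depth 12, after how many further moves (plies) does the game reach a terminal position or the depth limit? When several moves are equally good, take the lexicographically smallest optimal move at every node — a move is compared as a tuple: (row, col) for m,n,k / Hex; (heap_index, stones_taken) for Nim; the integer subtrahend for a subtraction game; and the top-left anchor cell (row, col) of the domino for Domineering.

ply 1, X at .XX/.OO/.OX | (0,0)=-1→XXX/.OO/.OX*; (1,0)=-1→.XX/XOO/.OX; (2,0)=-1→.XX/.OO/XOX
ply 2, O at XXX/.OO/.OX | (1,0)=+1→XXX/OOO/.OX*; (2,0)=+1→XXX/.OO/OOX
ply 3: XXX/OOO/.OX is terminal -1 (X); from .XX/.OO/.OX depth 12

PV length from [.XX/.OO/.OX]: 2 plies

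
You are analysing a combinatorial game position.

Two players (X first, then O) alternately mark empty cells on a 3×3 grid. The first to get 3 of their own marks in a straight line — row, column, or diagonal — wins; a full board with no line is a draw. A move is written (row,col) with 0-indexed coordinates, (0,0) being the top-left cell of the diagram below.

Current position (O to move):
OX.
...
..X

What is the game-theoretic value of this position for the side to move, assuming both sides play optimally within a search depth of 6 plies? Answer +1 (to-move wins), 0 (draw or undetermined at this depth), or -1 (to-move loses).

value(OX./.../..X, O) = 0

p1 O@[OX./.../..X]: (0,2)[OXO/.../..X]-1 (1,0)[OX./O../..X]-1 (1,1)[OX./.O./..X]+0* (1,2)[OX./..O/..X]-1 (2,0)[OX./.../O.X]+0 (2,1)[OX./.../.OX]+0
p2 X@[OX./.O./..X]: (0,2)[OXX/.O./..X]+0* (1,0)[OX./XO./..X]+0 (1,2)[OX./.OX/..X]+0 (2,0)[OX./.O./X.X]+0 (2,1)[OX./.O./.XX]-1
p3 O@[OXX/.O./..X]: (1,0)[OXX/OO./..X]-1 (1,2)[OXX/.OO/..X]+0* (2,0)[OXX/.O./O.X]-1 (2,1)[OXX/.O./.OX]-1
p4 X@[OXX/.OO/..X]: (1,0)[OXX/XOO/..X]+0* (2,0)[OXX/.OO/X.X]-1 (2,1)[OXX/.OO/.XX]-1
p5 O@[OXX/XOO/..X]: (2,0)[OXX/XOO/O.X]+0* (2,1)[OXX/XOO/.OX]+0
p6 X@[OXX/XOO/O.X]: (2,1)[OXX/XOO/OXX]+0*
p7 O@[OXX/XOO/OXX] terminal +0; root [OX./.../..X] d6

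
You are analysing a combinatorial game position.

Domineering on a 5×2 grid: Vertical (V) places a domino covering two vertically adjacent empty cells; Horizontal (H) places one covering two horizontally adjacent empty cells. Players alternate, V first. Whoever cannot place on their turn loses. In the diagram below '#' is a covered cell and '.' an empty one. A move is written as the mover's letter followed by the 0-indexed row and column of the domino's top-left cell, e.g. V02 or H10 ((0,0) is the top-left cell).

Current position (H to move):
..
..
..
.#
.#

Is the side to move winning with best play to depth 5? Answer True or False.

ply 1, H at ../../../.#/.# | H00=-1→##/../../.#/.#; H10=+1→../##/../.#/.#*; H20=-1→../../##/.#/.#
ply 2, V at ../##/../.#/.# | V20=-1→../##/#./##/.#*; V30=-1→../##/../##/##
ply 3, H at ../##/#./##/.# | H00=+1→##/##/#./##/.#*
ply 4: ##/##/#./##/.# is terminal -1 (V); from ../../../.#/.# depth 5

H winning at [../../../.#/.#]: True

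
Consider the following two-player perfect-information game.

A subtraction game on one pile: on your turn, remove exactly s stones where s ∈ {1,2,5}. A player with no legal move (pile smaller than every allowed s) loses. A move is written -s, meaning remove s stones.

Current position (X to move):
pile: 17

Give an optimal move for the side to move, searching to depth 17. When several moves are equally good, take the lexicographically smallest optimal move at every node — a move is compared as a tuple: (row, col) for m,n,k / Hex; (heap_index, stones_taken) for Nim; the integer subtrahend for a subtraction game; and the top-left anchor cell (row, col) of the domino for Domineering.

p1 X@[17]: -1[16]-1 -2[15]+1* -5[12]+1
p2 O@[15]: -1[14]-1* -2[13]-1 -5[10]-1
p3 X@[14]: -1[13]-1 -2[12]+1* -5[9]+1
p4 O@[12]: -1[11]-1* -2[10]-1 -5[7]-1
p5 X@[11]: -1[10]-1 -2[9]+1* -5[6]+1
p6 O@[9]: -1[8]-1* -2[7]-1 -5[4]-1
p7 X@[8]: -1[7]-1 -2[6]+1* -5[3]+1
p8 O@[6]: -1[5]-1* -2[4]-1 -5[1]-1
p9 X@[5]: -1[4]-1 -2[3]+1* -5[0]+1
p10 O@[3]: -1[2]-1* -2[1]-1
p11 X@[2]: -1[1]-1 -2[0]+1*
p12 O@[0] terminal -1; root [17] d17

X's best at [17]: -2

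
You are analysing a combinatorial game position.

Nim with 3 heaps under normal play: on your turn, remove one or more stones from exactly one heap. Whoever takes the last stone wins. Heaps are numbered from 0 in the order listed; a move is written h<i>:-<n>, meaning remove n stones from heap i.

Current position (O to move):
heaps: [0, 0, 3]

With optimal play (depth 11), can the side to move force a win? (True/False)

[(0,0,3)] O move#1: h2:-1:-1/(0,0,2), h2:-2:-1/(0,0,1), h2:-3:+1/(0,0,0)*
[(0,0,0)] end (terminal -1, X#2); searched (0,0,3) to 11

O winning at [(0,0,3)]: True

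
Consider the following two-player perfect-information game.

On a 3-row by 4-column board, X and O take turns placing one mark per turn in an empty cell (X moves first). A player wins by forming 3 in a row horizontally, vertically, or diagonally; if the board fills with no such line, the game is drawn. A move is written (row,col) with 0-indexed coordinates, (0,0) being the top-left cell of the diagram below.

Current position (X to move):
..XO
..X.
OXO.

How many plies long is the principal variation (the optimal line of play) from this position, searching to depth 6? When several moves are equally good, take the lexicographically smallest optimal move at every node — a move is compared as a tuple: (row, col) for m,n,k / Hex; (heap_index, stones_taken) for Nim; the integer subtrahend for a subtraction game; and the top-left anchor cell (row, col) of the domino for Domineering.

p1 X@[..XO/..X./OXO.]: (0,0)[X.XO/..X./OXO.]+1* (0,1)[.XXO/..X./OXO.]+1 (1,0)[..XO/X.X./OXO.]+0 (1,1)[..XO/.XX./OXO.]+1 (1,3)[..XO/..XX/OXO.]+0 (2,3)[..XO/..X./OXOX]+1
p2 O@[X.XO/..X./OXO.]: (0,1)[XOXO/..X./OXO.]-1* (1,0)[X.XO/O.X./OXO.]-1 (1,1)[X.XO/.OX./OXO.]-1 (1,3)[X.XO/..XO/OXO.]-1 (2,3)[X.XO/..X./OXOO]-1
p3 X@[XOXO/..X./OXO.]: (1,0)[XOXO/X.X./OXO.]+0 (1,1)[XOXO/.XX./OXO.]+1* (1,3)[XOXO/..XX/OXO.]+0 (2,3)[XOXO/..X./OXOX]+0
p4 O@[XOXO/.XX./OXO.]: (1,0)[XOXO/OXX./OXO.]-1* (1,3)[XOXO/.XXO/OXO.]-1 (2,3)[XOXO/.XX./OXOO]-1
p5 X@[XOXO/OXX./OXO.]: (1,3)[XOXO/OXXX/OXO.]+1* (2,3)[XOXO/OXX./OXOX]+0
p6 O@[XOXO/OXXX/OXO.] terminal -1; root [..XO/..X./OXO.] d6

PV length from [..XO/..X./OXO.]: 5 plies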